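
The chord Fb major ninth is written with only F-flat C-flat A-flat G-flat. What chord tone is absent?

E-flat

Fb major ninth = F-flat, A-flat, C-flat, E-flat, G-flat. The voicing lacks the 7th (major 7th), E-flat.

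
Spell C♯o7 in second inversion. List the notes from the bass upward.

G – Bb – C# – E

In root position, C♯o7 is C#–E–G–Bb.
Second inversion puts the fifth (G) in the bass.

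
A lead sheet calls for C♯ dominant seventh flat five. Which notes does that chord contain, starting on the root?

C♯ dominant seventh flat five is a dominant seventh flat five built on C#.
Root: C#
Major 3rd (3rd): E#
Diminished 5th (5th): G
Minor 7th (7th): B

C# – E# – G – B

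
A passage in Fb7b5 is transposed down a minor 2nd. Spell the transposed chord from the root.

Fb down a minor 2nd → Eb. New chord: Eb dominant seventh flat five.
root → Eb
3rd (major 3rd) → G
5th (diminished 5th) → Bbb
7th (minor 7th) → Db

Eb, G, Bbb, Db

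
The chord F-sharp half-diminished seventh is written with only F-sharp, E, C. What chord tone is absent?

The full F-sharp half-diminished seventh chord is F-sharp, A, C, E.
Comparing with the voicing, the minor 3rd (3rd) — A — is absent.

A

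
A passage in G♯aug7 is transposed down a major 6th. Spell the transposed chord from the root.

G♯ down a major 6th → B. New chord: B augmented seventh.
Root: B
Major 3rd (3rd): D♯
Augmented 5th (5th): F𝄪
Minor 7th (7th): A

B, D♯, F𝄪, A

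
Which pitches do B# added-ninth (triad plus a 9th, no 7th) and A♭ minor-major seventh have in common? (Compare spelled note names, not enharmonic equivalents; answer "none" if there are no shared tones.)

B# added-ninth: B-sharp D-double-sharp F-double-sharp C-double-sharp
A♭ minor-major seventh: A-flat C-flat E-flat G
Common to both → none.

none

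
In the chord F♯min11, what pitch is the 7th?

F♯min11 is built on F#; its 7th is a minor 7th above the root.
A seventh above F uses the letter E, and the minor 7th above F# is E.

E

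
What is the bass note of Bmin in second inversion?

Bmin in root position is B–D–F#.
Second inversion places the fifth in the bass, which is F#.

F#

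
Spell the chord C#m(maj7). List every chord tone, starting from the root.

C#m(maj7): minor-major seventh on C#.
root → C#
3rd (minor 3rd) → E
5th (perfect 5th) → G#
7th (major 7th) → B#

C# – E – G# – B#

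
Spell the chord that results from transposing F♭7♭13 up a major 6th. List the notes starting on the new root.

A major 6th up from F♭ is D♭, so the new chord is D♭ dominant seventh flat thirteen.
root → D♭
3rd (major 3rd) → F
5th (perfect 5th) → A♭
7th (minor 7th) → C♭
13th (minor 13th) → B𝄫

D♭ F A♭ C♭ B𝄫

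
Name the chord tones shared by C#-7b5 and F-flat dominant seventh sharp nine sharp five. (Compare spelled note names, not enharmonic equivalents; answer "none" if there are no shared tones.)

C#-7b5: C# E G B
F-flat dominant seventh sharp nine sharp five: Fb Ab C Ebb G
Common to both → G.

G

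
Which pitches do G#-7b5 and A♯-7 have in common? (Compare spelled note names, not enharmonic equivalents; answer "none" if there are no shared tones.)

G#

G#-7b5: G# B D F#
A♯-7: A# C# E# G#
Common to both → G#.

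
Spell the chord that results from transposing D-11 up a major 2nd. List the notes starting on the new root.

E – G – B – D – F♯ – A

A major 2nd up from D is E, so the new chord is E minor eleventh.
E — root
G — minor 3rd
B — perfect 5th
D — minor 7th
F♯ — major 9th
A — perfect 11th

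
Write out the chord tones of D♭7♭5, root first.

D♭7♭5 is a dominant seventh flat five built on Db.
- root: Db
- major 3rd: F
- diminished 5th: Abb
- minor 7th: Cb

Db F Abb Cb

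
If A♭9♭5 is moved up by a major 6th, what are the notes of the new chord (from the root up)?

F A Cb Eb G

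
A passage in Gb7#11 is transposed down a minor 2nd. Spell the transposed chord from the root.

F, A, C, Eb, B

Transposed root: Gb → F (minor 2nd down). So we spell F dominant seventh sharp eleven:
root → F
3rd (major 3rd) → A
5th (perfect 5th) → C
7th (minor 7th) → Eb
11th (augmented 11th) → B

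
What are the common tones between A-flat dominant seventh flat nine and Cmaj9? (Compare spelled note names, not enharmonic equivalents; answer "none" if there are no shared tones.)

A-flat dominant seventh flat nine = Ab, C, Eb, Gb, Bbb.
Cmaj9 = C, E, G, B, D.
Shared: C.

C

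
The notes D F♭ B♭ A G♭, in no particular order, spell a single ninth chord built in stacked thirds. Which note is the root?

Stacking in thirds gives G♭ – B♭ – D – F♭ – A, so G♭ is the root — G♭ dominant seventh sharp nine sharp five.

G♭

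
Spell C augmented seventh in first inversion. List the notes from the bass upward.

E  G-sharp  B-flat  C

In root position, C augmented seventh is C–E–G-sharp–B-flat.
First inversion puts the third (E) in the bass.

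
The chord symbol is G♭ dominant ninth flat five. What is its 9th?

G♭ dominant ninth flat five is built on G-flat; its 9th is a major 9th above the root.
A second above G uses the letter A, and the major 9th above G-flat is A-flat.

A-flat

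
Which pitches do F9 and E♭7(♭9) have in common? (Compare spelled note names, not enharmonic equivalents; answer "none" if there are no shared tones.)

Eb  G

F9: F A C Eb G
E♭7(♭9): Eb G Bb Db Fb
Common to both → Eb, G.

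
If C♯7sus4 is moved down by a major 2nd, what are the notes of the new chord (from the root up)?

Transposed root: C# → B (major 2nd down). So we spell B dominant seventh suspended fourth:
B — root
E — perfect 4th
F# — perfect 5th
A — minor 7th

B  E  F#  A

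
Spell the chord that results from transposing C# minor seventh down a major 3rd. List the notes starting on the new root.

C-sharp down a major 3rd → A. New chord: A minor seventh.
- root: A
- minor 3rd: C
- perfect 5th: E
- minor 7th: G

A, C, E, G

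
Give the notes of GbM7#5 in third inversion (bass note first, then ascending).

F  Gb  Bb  D

GbM7#5 = Gb–Bb–D–F; third inversion → seventh (F) lowest.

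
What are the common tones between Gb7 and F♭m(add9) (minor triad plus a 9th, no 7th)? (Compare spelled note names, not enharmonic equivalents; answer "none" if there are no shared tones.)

Gb7 = G♭, B♭, D♭, F♭.
F♭m(add9) = F♭, A𝄫, C♭, G♭.
Shared: G♭, F♭.

G♭, F♭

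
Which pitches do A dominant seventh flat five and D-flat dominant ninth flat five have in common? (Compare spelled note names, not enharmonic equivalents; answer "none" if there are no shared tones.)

E-flat

A dominant seventh flat five = A, C-sharp, E-flat, G.
D-flat dominant ninth flat five = D-flat, F, A-double-flat, C-flat, E-flat.
Shared: E-flat.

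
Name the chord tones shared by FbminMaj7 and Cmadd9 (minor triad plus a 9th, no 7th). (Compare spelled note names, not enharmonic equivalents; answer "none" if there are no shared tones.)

Eb

FbminMaj7: Fb Abb Cb Eb
Cmadd9: C Eb G D
Common to both → Eb.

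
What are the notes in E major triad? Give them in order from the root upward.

E major triad: major triad on E.
- root: E
- major 3rd: G-sharp
- perfect 5th: B

E – G-sharp – B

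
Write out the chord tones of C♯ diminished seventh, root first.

C♯ diminished seventh is a diminished seventh built on C-sharp.
Root: C-sharp
Minor 3rd (3rd): E
Diminished 5th (5th): G
Diminished 7th (7th): B-flat

C-sharp – E – G – B-flat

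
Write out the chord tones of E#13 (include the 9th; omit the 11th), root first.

E# G## B# D# F## C##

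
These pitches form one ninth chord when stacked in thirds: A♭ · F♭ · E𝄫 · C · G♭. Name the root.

F♭

Arranged so that each adjacent pair is a third by letter name: F♭ – A♭ – C – E𝄫 – G♭.
The bottom of that stack, F♭, is the root (this is F♭ dominant ninth sharp five).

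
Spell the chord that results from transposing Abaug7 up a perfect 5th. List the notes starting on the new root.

Transposed root: Ab → Eb (perfect 5th up). So we spell Eb augmented seventh:
Root: Eb
Major 3rd (3rd): G
Augmented 5th (5th): B
Minor 7th (7th): Db

Eb G B Db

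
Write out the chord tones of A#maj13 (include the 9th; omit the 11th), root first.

A#maj13 is a major thirteenth built on A#.
Root: A#
Major 3rd (3rd): C##
Perfect 5th (5th): E#
Major 7th (7th): G##
Major 9th (9th): B#
Major 13th (13th): F##

A#, C##, E#, G##, B#, F##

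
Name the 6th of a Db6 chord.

Db6 is built on D♭; its 6th is a major 6th above the root.
A sixth above D uses the letter B, and the major 6th above D♭ is B♭.

B♭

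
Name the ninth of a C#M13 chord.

D#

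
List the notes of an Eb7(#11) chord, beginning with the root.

Eb G Bb Db A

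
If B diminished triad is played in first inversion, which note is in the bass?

D

B diminished triad in root position is B–D–F.
First inversion places the third in the bass, which is D.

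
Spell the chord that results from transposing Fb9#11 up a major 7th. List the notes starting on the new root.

Eb  G  Bb  Db  F  A

A major 7th up from Fb is Eb, so the new chord is Eb dominant ninth sharp eleven.
- root: Eb
- major 3rd: G
- perfect 5th: Bb
- minor 7th: Db
- major 9th: F
- augmented 11th: A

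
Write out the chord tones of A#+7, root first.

Root A♯, quality augmented seventh:
Root: A♯
Major 3rd (3rd): C𝄪
Augmented 5th (5th): E𝄪
Minor 7th (7th): G♯

A♯ – C𝄪 – E𝄪 – G♯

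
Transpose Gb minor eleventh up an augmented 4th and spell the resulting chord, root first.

An augmented 4th up from G♭ is C, so the new chord is C minor eleventh.
root → C
3rd (minor 3rd) → E♭
5th (perfect 5th) → G
7th (minor 7th) → B♭
9th (major 9th) → D
11th (perfect 11th) → F

C, E♭, G, B♭, D, F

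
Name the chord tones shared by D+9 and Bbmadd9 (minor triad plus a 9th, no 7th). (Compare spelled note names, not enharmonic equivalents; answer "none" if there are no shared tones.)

D+9 = D, F#, A#, C, E.
Bbmadd9 = Bb, Db, F, C.
Shared: C.

C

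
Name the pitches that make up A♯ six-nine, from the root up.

A#, C##, E#, F##, B#

A♯ six-nine is a six-nine built on A#.
Root: A#
Major 3rd (3rd): C##
Perfect 5th (5th): E#
Major 6th (6th): F##
Major 9th (9th): B#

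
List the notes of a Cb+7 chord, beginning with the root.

Cb, Eb, G, Bbb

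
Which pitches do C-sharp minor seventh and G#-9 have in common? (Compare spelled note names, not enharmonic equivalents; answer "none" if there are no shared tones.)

G#, B

C-sharp minor seventh: C# E G# B
G#-9: G# B D# F# A#
Common to both → G#, B.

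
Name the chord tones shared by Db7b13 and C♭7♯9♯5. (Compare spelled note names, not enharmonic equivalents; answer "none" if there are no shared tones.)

Db7b13: Db F Ab Cb Bbb
C♭7♯9♯5: Cb Eb G Bbb D
Common to both → Cb, Bbb.

Cb – Bbb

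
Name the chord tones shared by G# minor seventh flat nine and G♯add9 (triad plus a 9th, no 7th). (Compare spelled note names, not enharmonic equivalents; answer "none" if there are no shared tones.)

G♯ – D♯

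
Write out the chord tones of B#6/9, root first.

B#6/9 is a six-nine built on B♯.
Root: B♯
Major 3rd (3rd): D𝄪
Perfect 5th (5th): F𝄪
Major 6th (6th): G𝄪
Major 9th (9th): C𝄪

B♯, D𝄪, F𝄪, G𝄪, C𝄪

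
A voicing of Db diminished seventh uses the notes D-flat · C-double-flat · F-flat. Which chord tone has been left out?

The full Db diminished seventh chord is D-flat, F-flat, A-double-flat, C-double-flat.
Comparing with the voicing, the diminished 5th (5th) — A-double-flat — is absent.

A-double-flat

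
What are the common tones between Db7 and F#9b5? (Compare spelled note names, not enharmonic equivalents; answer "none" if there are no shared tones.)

Db7: D♭ F A♭ C♭
F#9b5: F♯ A♯ C E G♯
Common to both → none.

none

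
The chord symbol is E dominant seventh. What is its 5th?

B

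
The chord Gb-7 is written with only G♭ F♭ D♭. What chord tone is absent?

B𝄫

The full Gb-7 chord is G♭, B𝄫, D♭, F♭.
Comparing with the voicing, the minor 3rd (3rd) — B𝄫 — is absent.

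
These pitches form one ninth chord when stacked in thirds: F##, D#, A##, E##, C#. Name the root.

D#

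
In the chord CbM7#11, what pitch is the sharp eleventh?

Root of CbM7#11 = Cb. The 11th is an augmented 11th: Cb up an augmented 11th → F.

F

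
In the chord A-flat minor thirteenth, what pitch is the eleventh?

D-flat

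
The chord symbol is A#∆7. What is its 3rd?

Root of A#∆7 = A#. The 3rd is a major 3rd: A# up a major 3rd → C##.

C##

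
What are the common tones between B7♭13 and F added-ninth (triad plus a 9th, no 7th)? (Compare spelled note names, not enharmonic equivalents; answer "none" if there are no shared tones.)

B7♭13 = B, D#, F#, A, G.
F added-ninth = F, A, C, G.
Shared: A, G.

A  G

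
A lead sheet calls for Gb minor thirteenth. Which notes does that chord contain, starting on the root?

G-flat, B-double-flat, D-flat, F-flat, A-flat, C-flat, E-flat

Root G-flat, quality minor thirteenth:
- root: G-flat
- minor 3rd: B-double-flat
- perfect 5th: D-flat
- minor 7th: F-flat
- major 9th: A-flat
- perfect 11th: C-flat
- major 13th: E-flat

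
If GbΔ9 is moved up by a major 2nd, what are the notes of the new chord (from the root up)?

Ab C Eb G Bb

Transposed root: Gb → Ab (major 2nd up). So we spell Ab major ninth:
Ab — root
C — major 3rd
Eb — perfect 5th
G — major 7th
Bb — major 9th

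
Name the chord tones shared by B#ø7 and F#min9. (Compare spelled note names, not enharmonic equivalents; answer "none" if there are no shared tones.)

B#ø7: B# D# F# A#
F#min9: F# A C# E G#
Common to both → F#.

F#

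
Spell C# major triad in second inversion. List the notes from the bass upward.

G♯, C♯, E♯

C# major triad = C♯–E♯–G♯; second inversion → fifth (G♯) lowest.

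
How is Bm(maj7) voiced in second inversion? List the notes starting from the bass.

Bm(maj7) = B–D–F#–A#; second inversion → fifth (F#) lowest.

F# A# B D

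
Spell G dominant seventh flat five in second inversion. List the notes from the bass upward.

In root position, G dominant seventh flat five is G–B–Db–F.
Second inversion puts the fifth (Db) in the bass.

Db, F, G, B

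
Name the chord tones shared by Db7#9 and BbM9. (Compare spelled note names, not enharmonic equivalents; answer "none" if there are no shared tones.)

F

Db7#9 = D♭, F, A♭, C♭, E.
BbM9 = B♭, D, F, A, C.
Shared: F.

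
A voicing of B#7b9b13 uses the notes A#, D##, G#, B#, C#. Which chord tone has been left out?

F##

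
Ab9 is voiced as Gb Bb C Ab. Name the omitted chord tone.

Ab9 = Ab, C, Eb, Gb, Bb. The voicing lacks the 5th (perfect 5th), Eb.

Eb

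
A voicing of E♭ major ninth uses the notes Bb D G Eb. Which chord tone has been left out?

E♭ major ninth = Eb, G, Bb, D, F. The voicing lacks the 9th (major 9th), F.

F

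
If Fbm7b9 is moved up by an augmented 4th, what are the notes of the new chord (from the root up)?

B♭ – D♭ – F – A♭ – C♭

An augmented 4th up from F♭ is B♭, so the new chord is B♭ minor seventh flat nine.
root → B♭
3rd (minor 3rd) → D♭
5th (perfect 5th) → F
7th (minor 7th) → A♭
9th (minor 9th) → C♭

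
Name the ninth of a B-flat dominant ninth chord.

C

Root of B-flat dominant ninth = Bb. The 9th is a major 9th: Bb up a major 9th → C.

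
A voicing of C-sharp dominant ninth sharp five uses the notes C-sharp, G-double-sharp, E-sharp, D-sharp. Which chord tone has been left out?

B

The full C-sharp dominant ninth sharp five chord is C-sharp, E-sharp, G-double-sharp, B, D-sharp.
Comparing with the voicing, the minor 7th (7th) — B — is absent.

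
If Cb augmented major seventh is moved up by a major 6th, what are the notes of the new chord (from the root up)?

Ab  C  E  G

A major 6th up from Cb is Ab, so the new chord is Ab augmented major seventh.
- root: Ab
- major 3rd: C
- augmented 5th: E
- major 7th: G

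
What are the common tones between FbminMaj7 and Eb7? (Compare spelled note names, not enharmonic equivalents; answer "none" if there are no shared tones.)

Eb

FbminMaj7: Fb Abb Cb Eb
Eb7: Eb G Bb Db
Common to both → Eb.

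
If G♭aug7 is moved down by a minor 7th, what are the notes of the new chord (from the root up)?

A♭  C  E  G♭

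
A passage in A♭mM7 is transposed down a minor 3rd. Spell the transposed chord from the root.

F, A♭, C, E

A♭ down a minor 3rd → F. New chord: F minor-major seventh.
root → F
3rd (minor 3rd) → A♭
5th (perfect 5th) → C
7th (major 7th) → E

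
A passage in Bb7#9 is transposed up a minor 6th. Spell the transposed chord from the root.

A minor 6th up from Bb is Gb, so the new chord is Gb dominant seventh sharp nine.
Gb — root
Bb — major 3rd
Db — perfect 5th
Fb — minor 7th
A — augmented 9th

Gb, Bb, Db, Fb, A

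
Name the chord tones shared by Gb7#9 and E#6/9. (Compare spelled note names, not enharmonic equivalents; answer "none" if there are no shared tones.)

none

Gb7#9: Gb Bb Db Fb A
E#6/9: E# G## B# C## F##
Common to both → none.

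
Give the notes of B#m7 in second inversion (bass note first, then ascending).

F##  A#  B#  D#

B#m7 = B#–D#–F##–A#; second inversion → fifth (F##) lowest.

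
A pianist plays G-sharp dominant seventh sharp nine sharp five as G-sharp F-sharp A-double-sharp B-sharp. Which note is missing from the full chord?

The full G-sharp dominant seventh sharp nine sharp five chord is G-sharp, B-sharp, D-double-sharp, F-sharp, A-double-sharp.
Comparing with the voicing, the augmented 5th (5th) — D-double-sharp — is absent.

D-double-sharp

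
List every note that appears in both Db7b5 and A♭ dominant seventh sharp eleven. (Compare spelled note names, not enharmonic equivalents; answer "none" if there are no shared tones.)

none

Db7b5 = Db, F, Abb, Cb.
A♭ dominant seventh sharp eleven = Ab, C, Eb, Gb, D.
Shared: none.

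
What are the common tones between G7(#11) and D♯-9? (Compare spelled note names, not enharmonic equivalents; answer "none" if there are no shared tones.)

C#

G7(#11): G B D F C#
D♯-9: D# F# A# C# E#
Common to both → C#.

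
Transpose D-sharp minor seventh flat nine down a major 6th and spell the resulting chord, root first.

F-sharp A C-sharp E G

A major 6th down from D-sharp is F-sharp, so the new chord is F-sharp minor seventh flat nine.
Root: F-sharp
Minor 3rd (3rd): A
Perfect 5th (5th): C-sharp
Minor 7th (7th): E
Minor 9th (9th): G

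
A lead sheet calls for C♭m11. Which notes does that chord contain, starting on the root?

C♭, E𝄫, G♭, B𝄫, D♭, F♭

C♭m11: minor eleventh on C♭.
- root: C♭
- minor 3rd: E𝄫
- perfect 5th: G♭
- minor 7th: B𝄫
- major 9th: D♭
- perfect 11th: F♭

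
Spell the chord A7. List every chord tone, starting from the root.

A C# E G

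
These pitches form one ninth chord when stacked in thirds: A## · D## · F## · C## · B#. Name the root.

Stacking in thirds gives B# – D## – F## – A## – C##, so B# is the root — B# major ninth.

B#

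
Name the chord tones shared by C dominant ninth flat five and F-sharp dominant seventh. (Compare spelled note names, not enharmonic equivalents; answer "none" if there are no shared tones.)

C dominant ninth flat five: C E Gb Bb D
F-sharp dominant seventh: F# A# C# E
Common to both → E.

E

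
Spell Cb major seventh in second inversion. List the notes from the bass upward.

In root position, Cb major seventh is C-flat–E-flat–G-flat–B-flat.
Second inversion puts the fifth (G-flat) in the bass.

G-flat, B-flat, C-flat, E-flat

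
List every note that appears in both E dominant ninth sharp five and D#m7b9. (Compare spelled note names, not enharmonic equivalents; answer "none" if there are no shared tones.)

E dominant ninth sharp five = E, G#, B#, D, F#.
D#m7b9 = D#, F#, A#, C#, E.
Shared: E, F#.

E – F#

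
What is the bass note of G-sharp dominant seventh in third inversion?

F#

G-sharp dominant seventh = G#–B#–D#–F#. Third inversion → seventh in the bass = F#.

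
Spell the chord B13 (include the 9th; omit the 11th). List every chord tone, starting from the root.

B  D#  F#  A  C#  G#

B13: dominant thirteenth on B.
root → B
3rd (major 3rd) → D#
5th (perfect 5th) → F#
7th (minor 7th) → A
9th (major 9th) → C#
13th (major 13th) → G#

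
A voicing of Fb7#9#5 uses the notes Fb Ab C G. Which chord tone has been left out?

Ebb

Fb7#9#5 = Fb, Ab, C, Ebb, G. The voicing lacks the 7th (minor 7th), Ebb.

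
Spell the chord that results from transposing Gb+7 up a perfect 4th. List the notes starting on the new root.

Cb  Eb  G  Bbb

Transposed root: Gb → Cb (perfect 4th up). So we spell Cb augmented seventh:
Cb — root
Eb — major 3rd
G — augmented 5th
Bbb — minor 7th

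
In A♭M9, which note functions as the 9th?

Bb

A♭M9 is built on Ab; its 9th is a major 9th above the root.
A second above A uses the letter B, and the major 9th above Ab is Bb.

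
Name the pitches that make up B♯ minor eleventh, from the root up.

B#  D#  F##  A#  C##  E#

B♯ minor eleventh is a minor eleventh built on B#.
Root: B#
Minor 3rd (3rd): D#
Perfect 5th (5th): F##
Minor 7th (7th): A#
Major 9th (9th): C##
Perfect 11th (11th): E#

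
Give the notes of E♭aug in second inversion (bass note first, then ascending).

B – E♭ – G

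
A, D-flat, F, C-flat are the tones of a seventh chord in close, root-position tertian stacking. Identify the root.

Arranged so that each adjacent pair is a third by letter name: D-flat – F – A – C-flat.
The bottom of that stack, D-flat, is the root (this is D-flat augmented seventh).

D-flat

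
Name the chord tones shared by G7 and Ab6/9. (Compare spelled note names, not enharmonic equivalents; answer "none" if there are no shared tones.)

F

G7: G B D F
Ab6/9: Ab C Eb F Bb
Common to both → F.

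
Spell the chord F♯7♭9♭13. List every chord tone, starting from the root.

F♯7♭9♭13: dominant seventh flat nine flat thirteen on F#.
F# — root
A# — major 3rd
C# — perfect 5th
E — minor 7th
G — minor 9th
D — minor 13th

F#, A#, C#, E, G, D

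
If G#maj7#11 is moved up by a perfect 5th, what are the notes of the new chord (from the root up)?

D#, F##, A#, C##, G##

G# up a perfect 5th → D#. New chord: D# major seventh sharp eleven.
D# — root
F## — major 3rd
A# — perfect 5th
C## — major 7th
G## — augmented 11th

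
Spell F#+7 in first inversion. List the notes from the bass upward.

A# – C## – E – F#

In root position, F#+7 is F#–A#–C##–E.
First inversion puts the third (A#) in the bass.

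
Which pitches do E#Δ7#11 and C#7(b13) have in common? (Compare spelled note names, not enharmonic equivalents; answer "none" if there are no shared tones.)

E#Δ7#11 = E♯, G𝄪, B♯, D𝄪, A𝄪.
C#7(b13) = C♯, E♯, G♯, B, A.
Shared: E♯.

E♯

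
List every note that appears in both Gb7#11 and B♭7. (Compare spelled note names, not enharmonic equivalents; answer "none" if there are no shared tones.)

Bb

Gb7#11 = Gb, Bb, Db, Fb, C.
B♭7 = Bb, D, F, Ab.
Shared: Bb.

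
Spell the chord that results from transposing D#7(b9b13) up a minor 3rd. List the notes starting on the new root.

D# up a minor 3rd → F#. New chord: F# dominant seventh flat nine flat thirteen.
Root: F#
Major 3rd (3rd): A#
Perfect 5th (5th): C#
Minor 7th (7th): E
Minor 9th (9th): G
Minor 13th (13th): D

F#, A#, C#, E, G, D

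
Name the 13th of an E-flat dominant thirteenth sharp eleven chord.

E-flat dominant thirteenth sharp eleven is built on E-flat; its 13th is a major 13th above the root.
A sixth above E uses the letter C, and the major 13th above E-flat is C.

C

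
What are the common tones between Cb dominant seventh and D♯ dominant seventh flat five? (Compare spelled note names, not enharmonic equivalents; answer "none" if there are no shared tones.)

Cb dominant seventh = Cb, Eb, Gb, Bbb.
D♯ dominant seventh flat five = D#, F##, A, C#.
Shared: none.

none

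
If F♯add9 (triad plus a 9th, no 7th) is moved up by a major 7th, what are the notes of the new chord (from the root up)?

E♯ G𝄪 B♯ F𝄪

Transposed root: F♯ → E♯ (major 7th up). So we spell E♯ added-ninth:
root → E♯
3rd (major 3rd) → G𝄪
5th (perfect 5th) → B♯
9th (major 9th) → F𝄪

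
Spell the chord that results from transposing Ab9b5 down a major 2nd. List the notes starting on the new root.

A major 2nd down from Ab is Gb, so the new chord is Gb dominant ninth flat five.
- root: Gb
- major 3rd: Bb
- diminished 5th: Dbb
- minor 7th: Fb
- major 9th: Ab

Gb, Bb, Dbb, Fb, Ab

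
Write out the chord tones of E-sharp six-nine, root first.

E-sharp six-nine is a six-nine built on E#.
Root: E#
Major 3rd (3rd): G##
Perfect 5th (5th): B#
Major 6th (6th): C##
Major 9th (9th): F##

E#, G##, B#, C##, F##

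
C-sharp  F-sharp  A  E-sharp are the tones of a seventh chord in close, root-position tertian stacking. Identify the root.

Arranged so that each adjacent pair is a third by letter name: F-sharp – A – C-sharp – E-sharp.
The bottom of that stack, F-sharp, is the root (this is F-sharp minor-major seventh).

F-sharp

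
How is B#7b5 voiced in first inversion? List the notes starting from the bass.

D##  F#  A#  B#

B#7b5 = B#–D##–F#–A#; first inversion → third (D##) lowest.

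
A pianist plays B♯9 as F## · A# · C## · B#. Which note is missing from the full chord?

The full B♯9 chord is B#, D##, F##, A#, C##.
Comparing with the voicing, the major 3rd (3rd) — D## — is absent.

D##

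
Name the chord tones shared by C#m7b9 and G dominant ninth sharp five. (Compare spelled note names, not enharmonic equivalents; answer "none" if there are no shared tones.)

C#m7b9 = C#, E, G#, B, D.
G dominant ninth sharp five = G, B, D#, F, A.
Shared: B.

B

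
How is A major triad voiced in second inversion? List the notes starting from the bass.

E – A – C-sharp

In root position, A major triad is A–C-sharp–E.
Second inversion puts the fifth (E) in the bass.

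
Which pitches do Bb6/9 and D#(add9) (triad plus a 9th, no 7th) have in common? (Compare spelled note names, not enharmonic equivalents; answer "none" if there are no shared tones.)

Bb6/9: Bb D F G C
D#(add9): D# F## A# E#
Common to both → none.

none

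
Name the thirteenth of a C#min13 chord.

C#min13 is built on C#; its 13th is a major 13th above the root.
A sixth above C uses the letter A, and the major 13th above C# is A#.

A#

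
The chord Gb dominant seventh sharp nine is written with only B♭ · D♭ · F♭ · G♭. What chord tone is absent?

The full Gb dominant seventh sharp nine chord is G♭, B♭, D♭, F♭, A.
Comparing with the voicing, the augmented 9th (9th) — A — is absent.

A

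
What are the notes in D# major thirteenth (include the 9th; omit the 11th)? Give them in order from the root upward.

D# major thirteenth is a major thirteenth built on D-sharp.
root → D-sharp
3rd (major 3rd) → F-double-sharp
5th (perfect 5th) → A-sharp
7th (major 7th) → C-double-sharp
9th (major 9th) → E-sharp
13th (major 13th) → B-sharp

D-sharp – F-double-sharp – A-sharp – C-double-sharp – E-sharp – B-sharp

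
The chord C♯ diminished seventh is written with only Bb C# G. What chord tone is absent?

The full C♯ diminished seventh chord is C#, E, G, Bb.
Comparing with the voicing, the minor 3rd (3rd) — E — is absent.

E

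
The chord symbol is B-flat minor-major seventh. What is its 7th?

Root of B-flat minor-major seventh = B-flat. The 7th is a major 7th: B-flat up a major 7th → A.

A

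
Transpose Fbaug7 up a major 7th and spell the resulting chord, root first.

Eb, G, B, Db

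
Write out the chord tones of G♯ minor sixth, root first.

G♯ minor sixth: minor sixth on G-sharp.
- root: G-sharp
- minor 3rd: B
- perfect 5th: D-sharp
- major 6th: E-sharp

G-sharp, B, D-sharp, E-sharp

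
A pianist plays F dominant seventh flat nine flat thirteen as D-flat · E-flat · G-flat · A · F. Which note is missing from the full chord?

F dominant seventh flat nine flat thirteen = F, A, C, E-flat, G-flat, D-flat. The voicing lacks the 5th (perfect 5th), C.

C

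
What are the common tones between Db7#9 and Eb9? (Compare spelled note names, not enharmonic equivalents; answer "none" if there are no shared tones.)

Db  F

Db7#9 = Db, F, Ab, Cb, E.
Eb9 = Eb, G, Bb, Db, F.
Shared: Db, F.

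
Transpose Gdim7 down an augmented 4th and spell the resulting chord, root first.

D♭, F♭, A𝄫, C𝄫

Transposed root: G → D♭ (augmented 4th down). So we spell D♭ diminished seventh:
root → D♭
3rd (minor 3rd) → F♭
5th (diminished 5th) → A𝄫
7th (diminished 7th) → C𝄫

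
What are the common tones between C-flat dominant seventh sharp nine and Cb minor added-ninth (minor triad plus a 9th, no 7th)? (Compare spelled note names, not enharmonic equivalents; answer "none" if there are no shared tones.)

C-flat  G-flat

C-flat dominant seventh sharp nine = C-flat, E-flat, G-flat, B-double-flat, D.
Cb minor added-ninth = C-flat, E-double-flat, G-flat, D-flat.
Shared: C-flat, G-flat.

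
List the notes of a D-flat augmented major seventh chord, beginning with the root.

D-flat augmented major seventh is an augmented major seventh built on D-flat.
root → D-flat
3rd (major 3rd) → F
5th (augmented 5th) → A
7th (major 7th) → C

D-flat  F  A  C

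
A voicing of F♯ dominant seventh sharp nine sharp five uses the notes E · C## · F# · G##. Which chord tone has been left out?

F♯ dominant seventh sharp nine sharp five = F#, A#, C##, E, G##. The voicing lacks the 3rd (major 3rd), A#.

A#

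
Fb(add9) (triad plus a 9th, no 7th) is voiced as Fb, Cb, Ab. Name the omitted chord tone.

Gb

Fb(add9) = Fb, Ab, Cb, Gb. The voicing lacks the 9th (major 9th), Gb.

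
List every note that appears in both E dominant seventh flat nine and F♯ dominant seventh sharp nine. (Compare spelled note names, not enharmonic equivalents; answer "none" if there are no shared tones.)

E

E dominant seventh flat nine = E, G-sharp, B, D, F.
F♯ dominant seventh sharp nine = F-sharp, A-sharp, C-sharp, E, G-double-sharp.
Shared: E.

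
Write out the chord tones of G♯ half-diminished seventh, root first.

G-sharp, B, D, F-sharp

Root G-sharp, quality half-diminished seventh:
- root: G-sharp
- minor 3rd: B
- diminished 5th: D
- minor 7th: F-sharp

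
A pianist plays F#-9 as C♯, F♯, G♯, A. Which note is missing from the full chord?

The full F#-9 chord is F♯, A, C♯, E, G♯.
Comparing with the voicing, the minor 7th (7th) — E — is absent.

E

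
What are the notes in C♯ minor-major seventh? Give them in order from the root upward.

C-sharp  E  G-sharp  B-sharp

Root C-sharp, quality minor-major seventh:
C-sharp — root
E — minor 3rd
G-sharp — perfect 5th
B-sharp — major 7th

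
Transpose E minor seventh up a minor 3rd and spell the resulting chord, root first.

A minor 3rd up from E is G, so the new chord is G minor seventh.
G — root
B-flat — minor 3rd
D — perfect 5th
F — minor 7th

G, B-flat, D, F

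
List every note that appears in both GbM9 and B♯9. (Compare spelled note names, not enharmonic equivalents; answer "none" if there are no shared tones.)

none

GbM9 = Gb, Bb, Db, F, Ab.
B♯9 = B#, D##, F##, A#, C##.
Shared: none.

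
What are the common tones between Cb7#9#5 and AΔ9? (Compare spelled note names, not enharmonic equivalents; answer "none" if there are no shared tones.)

Cb7#9#5: C♭ E♭ G B𝄫 D
AΔ9: A C♯ E G♯ B
Common to both → none.

none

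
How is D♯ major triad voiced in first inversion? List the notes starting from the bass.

D♯ major triad = D#–F##–A#; first inversion → third (F##) lowest.

F## – A# – D#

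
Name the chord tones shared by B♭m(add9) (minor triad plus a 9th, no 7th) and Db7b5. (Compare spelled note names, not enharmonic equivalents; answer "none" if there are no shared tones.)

B♭m(add9): Bb Db F C
Db7b5: Db F Abb Cb
Common to both → Db, F.

Db, F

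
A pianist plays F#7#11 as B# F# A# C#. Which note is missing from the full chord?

E

The full F#7#11 chord is F#, A#, C#, E, B#.
Comparing with the voicing, the minor 7th (7th) — E — is absent.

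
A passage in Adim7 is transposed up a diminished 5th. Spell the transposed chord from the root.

A diminished 5th up from A is Eb, so the new chord is Eb diminished seventh.
- root: Eb
- minor 3rd: Gb
- diminished 5th: Bbb
- diminished 7th: Dbb

Eb, Gb, Bbb, Dbb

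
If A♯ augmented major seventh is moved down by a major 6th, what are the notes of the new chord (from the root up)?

C# E# G## B#

A major 6th down from A# is C#, so the new chord is C# augmented major seventh.
Root: C#
Major 3rd (3rd): E#
Augmented 5th (5th): G##
Major 7th (7th): B#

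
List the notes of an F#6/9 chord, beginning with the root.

F♯, A♯, C♯, D♯, G♯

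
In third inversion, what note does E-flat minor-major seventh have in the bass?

E-flat minor-major seventh in root position is E-flat–G-flat–B-flat–D.
Third inversion places the seventh in the bass, which is D.

D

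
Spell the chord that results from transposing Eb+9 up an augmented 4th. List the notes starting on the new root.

An augmented 4th up from Eb is A, so the new chord is A dominant ninth sharp five.
root → A
3rd (major 3rd) → C#
5th (augmented 5th) → E#
7th (minor 7th) → G
9th (major 9th) → B

A, C#, E#, G, B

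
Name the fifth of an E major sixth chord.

B

Root of E major sixth = E. The 5th is a perfect 5th: E up a perfect 5th → B.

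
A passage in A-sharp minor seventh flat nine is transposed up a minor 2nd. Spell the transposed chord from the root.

B – D – F-sharp – A – C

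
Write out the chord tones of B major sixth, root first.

B – D-sharp – F-sharp – G-sharp

B major sixth: major sixth on B.
Root: B
Major 3rd (3rd): D-sharp
Perfect 5th (5th): F-sharp
Major 6th (6th): G-sharp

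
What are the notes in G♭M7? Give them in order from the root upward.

G♭, B♭, D♭, F

G♭M7 is a major seventh built on G♭.
Root: G♭
Major 3rd (3rd): B♭
Perfect 5th (5th): D♭
Major 7th (7th): F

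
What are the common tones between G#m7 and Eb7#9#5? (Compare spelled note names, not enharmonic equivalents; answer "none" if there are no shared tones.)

G#m7: G♯ B D♯ F♯
Eb7#9#5: E♭ G B D♭ F♯
Common to both → B, F♯.

B, F♯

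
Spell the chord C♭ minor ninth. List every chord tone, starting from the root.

C-flat, E-double-flat, G-flat, B-double-flat, D-flat

C♭ minor ninth is a minor ninth built on C-flat.
Root: C-flat
Minor 3rd (3rd): E-double-flat
Perfect 5th (5th): G-flat
Minor 7th (7th): B-double-flat
Major 9th (9th): D-flat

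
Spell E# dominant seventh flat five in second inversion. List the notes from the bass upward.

B  D♯  E♯  G𝄪

E# dominant seventh flat five = E♯–G𝄪–B–D♯; second inversion → fifth (B) lowest.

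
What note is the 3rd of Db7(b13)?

F

Db7(b13) is built on D♭; its 3rd is a major 3rd above the root.
A third above D uses the letter F, and the major 3rd above D♭ is F.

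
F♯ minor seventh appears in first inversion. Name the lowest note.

A

F♯ minor seventh = F-sharp–A–C-sharp–E. First inversion → third in the bass = A.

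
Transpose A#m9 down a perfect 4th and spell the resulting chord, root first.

E#, G#, B#, D#, F##

Transposed root: A# → E# (perfect 4th down). So we spell E# minor ninth:
Root: E#
Minor 3rd (3rd): G#
Perfect 5th (5th): B#
Minor 7th (7th): D#
Major 9th (9th): F##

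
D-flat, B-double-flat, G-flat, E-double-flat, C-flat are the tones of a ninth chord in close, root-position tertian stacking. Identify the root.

C-flat

Stacking in thirds gives C-flat – E-double-flat – G-flat – B-double-flat – D-flat, so C-flat is the root — C-flat minor ninth.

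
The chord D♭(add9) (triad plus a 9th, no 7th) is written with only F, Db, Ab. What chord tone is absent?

Eb

D♭(add9) = Db, F, Ab, Eb. The voicing lacks the 9th (major 9th), Eb.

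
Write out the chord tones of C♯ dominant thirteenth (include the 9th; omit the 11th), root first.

C-sharp – E-sharp – G-sharp – B – D-sharp – A-sharp

C♯ dominant thirteenth is a dominant thirteenth built on C-sharp.
Root: C-sharp
Major 3rd (3rd): E-sharp
Perfect 5th (5th): G-sharp
Minor 7th (7th): B
Major 9th (9th): D-sharp
Major 13th (13th): A-sharp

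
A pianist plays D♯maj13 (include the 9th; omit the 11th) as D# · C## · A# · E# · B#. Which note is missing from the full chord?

F##

D♯maj13 = D#, F##, A#, C##, E#, B#. The voicing lacks the 3rd (major 3rd), F##.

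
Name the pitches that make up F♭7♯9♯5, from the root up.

F♭ A♭ C E𝄫 G

F♭7♯9♯5 is a dominant seventh sharp nine sharp five built on F♭.
F♭ — root
A♭ — major 3rd
C — augmented 5th
E𝄫 — minor 7th
G — augmented 9th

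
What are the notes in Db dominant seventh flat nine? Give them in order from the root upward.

Db dominant seventh flat nine is a dominant seventh flat nine built on Db.
Root: Db
Major 3rd (3rd): F
Perfect 5th (5th): Ab
Minor 7th (7th): Cb
Minor 9th (9th): Ebb

Db  F  Ab  Cb  Ebb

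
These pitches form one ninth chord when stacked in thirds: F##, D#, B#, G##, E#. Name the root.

E#

Arranged so that each adjacent pair is a third by letter name: E# – G## – B# – D# – F##.
The bottom of that stack, E#, is the root (this is E# dominant ninth).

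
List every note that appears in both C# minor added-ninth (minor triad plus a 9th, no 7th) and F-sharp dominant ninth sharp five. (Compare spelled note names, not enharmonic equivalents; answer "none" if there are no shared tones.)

C# minor added-ninth: C# E G# D#
F-sharp dominant ninth sharp five: F# A# C## E G#
Common to both → E, G#.

E G#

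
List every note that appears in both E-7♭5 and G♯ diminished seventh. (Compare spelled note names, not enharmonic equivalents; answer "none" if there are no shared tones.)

D

E-7♭5: E G Bb D
G♯ diminished seventh: G# B D F
Common to both → D.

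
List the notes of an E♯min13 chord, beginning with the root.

E♯min13: minor thirteenth on E♯.
E♯ — root
G♯ — minor 3rd
B♯ — perfect 5th
D♯ — minor 7th
F𝄪 — major 9th
A♯ — perfect 11th
C𝄪 — major 13th

E♯, G♯, B♯, D♯, F𝄪, A♯, C𝄪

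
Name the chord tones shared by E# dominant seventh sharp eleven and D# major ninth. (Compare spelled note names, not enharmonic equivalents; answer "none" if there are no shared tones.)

E-sharp – D-sharp

E# dominant seventh sharp eleven = E-sharp, G-double-sharp, B-sharp, D-sharp, A-double-sharp.
D# major ninth = D-sharp, F-double-sharp, A-sharp, C-double-sharp, E-sharp.
Shared: E-sharp, D-sharp.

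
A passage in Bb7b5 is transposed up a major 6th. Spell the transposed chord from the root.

G, B, Db, F

Transposed root: Bb → G (major 6th up). So we spell G dominant seventh flat five:
Root: G
Major 3rd (3rd): B
Diminished 5th (5th): Db
Minor 7th (7th): F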